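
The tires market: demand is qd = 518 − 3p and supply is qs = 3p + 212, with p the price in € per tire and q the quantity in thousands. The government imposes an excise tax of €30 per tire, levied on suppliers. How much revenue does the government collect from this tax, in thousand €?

Tax revenue = €9600 thousand.

Before the tax: set 518 − 3p = 3p + 212 → p* = €51, q* = 365.
With the tax collected from suppliers, supply shifts: qs = 3(p − 30) + 212.
Solving gives q = 320 with consumers paying €66 and suppliers receiving €36 (the €30 wedge).
Revenue = t · Q = 30 · 320 = €9600.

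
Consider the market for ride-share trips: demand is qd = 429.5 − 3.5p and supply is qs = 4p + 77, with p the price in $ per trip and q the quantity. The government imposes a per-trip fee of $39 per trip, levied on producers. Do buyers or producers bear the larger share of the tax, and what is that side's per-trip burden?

Before the tax: set 429.5 − 3.5p = 4p + 77 → p* = $47, q* = 265.
With the tax collected from producers, supply shifts: qs = 4(p − 39) + 77.
New equilibrium: buyers pay $67.8, producers receive $28.8, q = 192.2. (Wedge: pb − ps = 39.)
Per-trip burden: buyers $20.8, producers $18.2.
Buyers take the larger share because demand is less price-elastic here (demand slope 3.5 vs supply slope 4).

Buyers bear the larger share: $20.8 per trip.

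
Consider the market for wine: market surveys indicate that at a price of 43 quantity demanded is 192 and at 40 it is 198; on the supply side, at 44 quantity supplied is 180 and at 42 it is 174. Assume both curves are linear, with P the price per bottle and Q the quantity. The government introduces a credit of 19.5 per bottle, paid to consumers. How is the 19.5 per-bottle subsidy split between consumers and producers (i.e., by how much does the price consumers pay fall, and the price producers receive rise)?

Consumers gain 11.7 per bottle; producers gain 7.8 per bottle.

Demand slope: (198 − 192)/(40 − 43) = -2, so Qd = 278 − 2P.
Supply slope: (174 − 180)/(42 − 44) = 3, so Qs = 3P + 48.
Before the subsidy: set 278 − 2P = 3P + 48 → P* = 46, Q* = 186.
With a per-unit subsidy paid to consumers, each effectively pays P − 19.5, so demand becomes Qd = 278 − 2(P − 19.5).
Solving gives Q = 209.4 with consumers paying 34.3 and producers receiving 53.8 (the 19.5 wedge).
Gain to consumers: 11.7; to producers: 7.8. (They sum to 19.5.)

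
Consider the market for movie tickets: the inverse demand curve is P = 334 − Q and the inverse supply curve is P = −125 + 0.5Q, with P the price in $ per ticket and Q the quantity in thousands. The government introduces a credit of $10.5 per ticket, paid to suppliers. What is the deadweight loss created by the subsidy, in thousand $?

Deadweight loss = $36.75 thousand.

Rewrite in direct form: Qd = 334 − P and Qs = 2P + 250.
Before the subsidy: set 334 − P = 2P + 250 → P* = $28, Q* = 306.
With a per-unit subsidy paid to suppliers, each receives P + 10.5 per unit sold, so supply becomes Qs = 2(P + 10.5) + 250.
New equilibrium: consumers pay $21, suppliers receive $31.5, Q = 313. (Wedge: Pb − Ps = −10.5.)
Quantity rises by |ΔQ| = |306 − 313| = 7.
DWL = ½ · t · |ΔQ| = ½ · 10.5 · 7 = $36.75.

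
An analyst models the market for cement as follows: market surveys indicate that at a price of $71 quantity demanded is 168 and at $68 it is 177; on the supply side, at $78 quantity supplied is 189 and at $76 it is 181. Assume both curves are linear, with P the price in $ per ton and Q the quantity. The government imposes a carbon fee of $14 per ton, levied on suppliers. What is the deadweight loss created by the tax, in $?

Deadweight loss = $168.

Demand slope: (177 − 168)/(68 − 71) = -3, so Qd = 381 − 3P.
Supply slope: (181 − 189)/(76 − 78) = 4, so Qs = 4P − 123.
Before the tax: set 381 − 3P = 4P − 123 → P* = $72, Q* = 165.
With the tax collected from suppliers, supply shifts: Qs = 4(P − 14) − 123.
New equilibrium: buyers pay $80, suppliers receive $66, Q = 141. (Wedge: Pb − Ps = 14.)
Quantity falls by |ΔQ| = |165 − 141| = 24.
DWL = ½ · t · |ΔQ| = ½ · 14 · 24 = $168.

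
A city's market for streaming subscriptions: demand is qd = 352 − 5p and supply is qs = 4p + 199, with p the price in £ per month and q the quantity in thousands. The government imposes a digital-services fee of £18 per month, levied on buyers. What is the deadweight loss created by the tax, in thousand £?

Before the tax: set 352 − 5p = 4p + 199 → p* = £17, q* = 267.
With the tax collected from buyers, demand (in seller-price terms) shifts: qd = 352 − 5(p + 18).
Solving gives q = 227 with buyers paying £25 and producers receiving £7 (the £18 wedge).
Quantity falls by |ΔQ| = |267 − 227| = 40.
DWL = ½ · t · |ΔQ| = ½ · 18 · 40 = £360.

Deadweight loss = £360 thousand.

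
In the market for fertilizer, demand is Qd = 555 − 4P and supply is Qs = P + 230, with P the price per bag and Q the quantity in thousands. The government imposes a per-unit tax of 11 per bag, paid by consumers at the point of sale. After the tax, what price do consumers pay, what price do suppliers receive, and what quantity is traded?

Before the tax: set 555 − 4P = P + 230 → P* = 65, Q* = 295.
With the tax collected from consumers, demand (in seller-price terms) shifts: Qd = 555 − 4(P + 11).
New equilibrium: consumers pay 67.2, suppliers receive 56.2, Q = 286.2. (Wedge: Pb − Ps = 11.)
The less price-elastic side of the market bears the larger share of a per-unit tax.

Consumers pay 67.2; suppliers receive 56.2; quantity = 286.2.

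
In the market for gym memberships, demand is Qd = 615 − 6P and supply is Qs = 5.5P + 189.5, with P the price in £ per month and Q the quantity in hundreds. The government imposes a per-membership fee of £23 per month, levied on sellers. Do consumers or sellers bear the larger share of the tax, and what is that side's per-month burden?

Before the tax: set 615 − 6P = 5.5P + 189.5 → P* = £37, Q* = 393.
With the tax collected from sellers, supply shifts: Qs = 5.5(P − 23) + 189.5.
New equilibrium: consumers pay £48, sellers receive £25, Q = 327. (Wedge: Pb − Ps = 23.)
Per-month burden: consumers £11, sellers £12.
Sellers take the larger share because supply is less price-elastic here (demand slope 6 vs supply slope 5.5).
The less price-elastic side of the market bears the larger share of a per-unit tax.

Sellers bear the larger share: £12 per month.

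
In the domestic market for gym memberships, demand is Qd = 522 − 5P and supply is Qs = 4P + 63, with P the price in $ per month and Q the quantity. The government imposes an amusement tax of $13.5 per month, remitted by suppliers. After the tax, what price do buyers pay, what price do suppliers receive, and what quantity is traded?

Buyers pay $57; suppliers receive $43.5; quantity = 237.

Without the tax, 522 − 5P = 4P + 63 gives 9P = 459, so P* = $51 and Q* = 267.
With the tax collected from suppliers, supply shifts: Qs = 4(P − 13.5) + 63.
New equilibrium: buyers pay $57, suppliers receive $43.5, Q = 237. (Wedge: Pb − Ps = 13.5.)
The less price-elastic side of the market bears the larger share of a per-unit tax.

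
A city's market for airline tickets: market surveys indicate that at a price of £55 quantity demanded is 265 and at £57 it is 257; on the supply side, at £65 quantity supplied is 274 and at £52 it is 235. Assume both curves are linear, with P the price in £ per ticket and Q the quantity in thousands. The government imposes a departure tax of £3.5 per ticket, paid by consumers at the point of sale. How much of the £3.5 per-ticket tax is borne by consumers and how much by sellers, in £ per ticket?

Consumers bear £1.5 per ticket; sellers bear £2 per ticket.

Demand slope: (257 − 265)/(57 − 55) = -4, so Qd = 485 − 4P.
Supply slope: (235 − 274)/(52 − 65) = 3, so Qs = 3P + 79.
Without the tax, 485 − 4P = 3P + 79 gives 7P = 406, so P* = £58 and Q* = 253.
With the tax collected from consumers, demand (in seller-price terms) shifts: Qd = 485 − 4(P + 3.5).
New equilibrium: consumers pay £59.5, sellers receive £56, Q = 247. (Wedge: Pb − Ps = 3.5.)
Burden on consumers: £1.5; on sellers: £2. (They sum to £3.5.)
The less price-elastic side of the market bears the larger share of a per-unit tax.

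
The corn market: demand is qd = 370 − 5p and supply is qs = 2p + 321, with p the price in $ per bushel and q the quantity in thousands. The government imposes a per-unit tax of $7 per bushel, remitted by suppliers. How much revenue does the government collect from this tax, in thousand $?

Before the tax: set 370 − 5p = 2p + 321 → p* = $7, q* = 335.
With the tax collected from suppliers, supply shifts: qs = 2(p − 7) + 321.
Solving gives q = 325 with consumers paying $9 and suppliers receiving $2 (the $7 wedge).
Revenue = t · Q = 7 · 325 = $2275.

Tax revenue = $2275 thousand.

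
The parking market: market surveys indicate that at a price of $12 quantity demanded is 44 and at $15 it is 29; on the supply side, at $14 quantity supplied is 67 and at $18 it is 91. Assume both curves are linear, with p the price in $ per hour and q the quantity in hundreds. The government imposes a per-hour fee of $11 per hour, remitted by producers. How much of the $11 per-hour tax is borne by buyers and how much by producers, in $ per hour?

Demand slope: (29 − 44)/(15 − 12) = -5, so qd = 104 − 5p.
Supply slope: (91 − 67)/(18 − 14) = 6, so qs = 6p − 17.
Before the tax: set 104 − 5p = 6p − 17 → p* = $11, q* = 49.
With the tax collected from producers, supply shifts: qs = 6(p − 11) − 17.
New equilibrium: buyers pay $17, producers receive $6, q = 19. (Wedge: pb − ps = 11.)
Burden on buyers: $6; on producers: $5. (They sum to $11.)
The less price-elastic side of the market bears the larger share of a per-unit tax.

Buyers bear $6 per hour; producers bear $5 per hour.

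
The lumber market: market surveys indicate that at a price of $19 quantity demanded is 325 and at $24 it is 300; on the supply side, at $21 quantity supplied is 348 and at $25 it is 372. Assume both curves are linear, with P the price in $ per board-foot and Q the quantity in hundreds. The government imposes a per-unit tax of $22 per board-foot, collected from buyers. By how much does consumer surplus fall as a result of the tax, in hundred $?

Consumer surplus falls by $3600 hundred.

Demand slope: (300 − 325)/(24 − 19) = -5, so Qd = 420 − 5P.
Supply slope: (372 − 348)/(25 − 21) = 6, so Qs = 6P + 222.
Without the tax, 420 − 5P = 6P + 222 gives 11P = 198, so P* = $18 and Q* = 330.
With the tax collected from buyers, demand (in seller-price terms) shifts: Qd = 420 − 5(P + 22).
New equilibrium: buyers pay $30, suppliers receive $8, Q = 270. (Wedge: Pb − Ps = 22.)
ΔCS is the trapezoid between Q = 270 and Q = 330 of height $12: ½ · (330 + 270) · 12 = $3600.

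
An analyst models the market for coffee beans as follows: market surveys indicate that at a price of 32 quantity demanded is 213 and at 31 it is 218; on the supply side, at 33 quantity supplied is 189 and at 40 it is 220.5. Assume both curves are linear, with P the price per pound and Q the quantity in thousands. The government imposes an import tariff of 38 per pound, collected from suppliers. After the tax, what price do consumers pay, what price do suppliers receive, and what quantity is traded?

Consumers pay 53; suppliers receive 15; quantity = 108.

Demand slope: (218 − 213)/(31 − 32) = -5, so Qd = 373 − 5P.
Supply slope: (220.5 − 189)/(40 − 33) = 4.5, so Qs = 4.5P + 40.5.
Without the tax, 373 − 5P = 4.5P + 40.5 gives 9.5P = 332.5, so P* = 35 and Q* = 198.
With the tax collected from suppliers, supply shifts: Qs = 4.5(P − 38) + 40.5.
New equilibrium: consumers pay 53, suppliers receive 15, Q = 108. (Wedge: Pb − Ps = 38.)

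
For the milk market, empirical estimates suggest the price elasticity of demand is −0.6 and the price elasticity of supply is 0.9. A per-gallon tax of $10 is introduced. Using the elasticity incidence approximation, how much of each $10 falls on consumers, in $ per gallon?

Incidence ratio: consumers' share ≈ εs / (εs + |εd|) = 0.9 / (0.9 + 0.6) = 0.6.
So consumers bear ≈ 0.6 × $10 = $6; suppliers bear $4.

Consumers bear ≈ $6 per gallon.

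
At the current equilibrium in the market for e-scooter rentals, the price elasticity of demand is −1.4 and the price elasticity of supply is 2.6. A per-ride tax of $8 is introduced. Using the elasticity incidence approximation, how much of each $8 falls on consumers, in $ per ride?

Consumers bear ≈ $5.2 per ride.

Incidence ratio: consumers' share ≈ εs / (εs + |εd|) = 2.6 / (2.6 + 1.4) = 0.65.
So consumers bear ≈ 0.65 × $8 = $5.2; producers bear $2.8.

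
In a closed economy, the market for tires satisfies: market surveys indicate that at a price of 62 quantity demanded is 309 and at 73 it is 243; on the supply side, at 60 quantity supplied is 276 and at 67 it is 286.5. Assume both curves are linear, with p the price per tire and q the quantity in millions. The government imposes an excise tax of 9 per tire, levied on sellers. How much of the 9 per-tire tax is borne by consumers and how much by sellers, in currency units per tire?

Demand slope: (243 − 309)/(73 − 62) = -6, so qd = 681 − 6p.
Supply slope: (286.5 − 276)/(67 − 60) = 1.5, so qs = 1.5p + 186.
Without the tax, 681 − 6p = 1.5p + 186 gives 7.5p = 495, so p* = 66 and q* = 285.
With the tax collected from sellers, supply shifts: qs = 1.5(p − 9) + 186.
New equilibrium: consumers pay 67.8, sellers receive 58.8, q = 274.2. (Wedge: pb − ps = 9.)
Burden on consumers: 1.8; on sellers: 7.2. (They sum to 9.)
The less price-elastic side of the market bears the larger share of a per-unit tax.

Consumers bear 1.8 per tire; sellers bear 7.2 per tire.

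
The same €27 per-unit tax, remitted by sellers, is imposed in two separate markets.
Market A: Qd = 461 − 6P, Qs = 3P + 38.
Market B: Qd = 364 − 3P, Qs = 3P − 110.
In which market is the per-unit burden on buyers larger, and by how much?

Market B, by €4.5.

Market A: pre-tax P* = €47, Q* = 179; post-tax Q = 125; per-unit burden on buyers = €9.
Market B: pre-tax P* = €79, Q* = 127; post-tax Q = 86.5; per-unit burden on buyers = €13.5.
Difference: €9 vs €13.5 → market B is larger by €4.5.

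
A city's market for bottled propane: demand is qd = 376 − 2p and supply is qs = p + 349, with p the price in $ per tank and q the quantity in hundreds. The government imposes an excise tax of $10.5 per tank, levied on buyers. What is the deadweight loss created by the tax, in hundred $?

Deadweight loss = $36.75 hundred.

Before the tax: set 376 − 2p = p + 349 → p* = $9, q* = 358.
With the tax collected from buyers, demand (in seller-price terms) shifts: qd = 376 − 2(p + 10.5).
New equilibrium: buyers pay $12.5, sellers receive $2, q = 351. (Wedge: pb − ps = 10.5.)
Quantity falls by |ΔQ| = |358 − 351| = 7.
DWL = ½ · t · |ΔQ| = ½ · 10.5 · 7 = $36.75.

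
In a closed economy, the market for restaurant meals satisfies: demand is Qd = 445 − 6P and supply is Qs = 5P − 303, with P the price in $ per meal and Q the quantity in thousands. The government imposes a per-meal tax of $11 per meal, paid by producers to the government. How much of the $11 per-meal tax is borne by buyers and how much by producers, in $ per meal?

Buyers bear $5 per meal; producers bear $6 per meal.

Without the tax, 445 − 6P = 5P − 303 gives 11P = 748, so P* = $68 and Q* = 37.
With the tax collected from producers, supply shifts: Qs = 5(P − 11) − 303.
New equilibrium: buyers pay $73, producers receive $62, Q = 7. (Wedge: Pb − Ps = 11.)
Burden on buyers: $5; on producers: $6. (They sum to $11.)
The less price-elastic side of the market bears the larger share of a per-unit tax.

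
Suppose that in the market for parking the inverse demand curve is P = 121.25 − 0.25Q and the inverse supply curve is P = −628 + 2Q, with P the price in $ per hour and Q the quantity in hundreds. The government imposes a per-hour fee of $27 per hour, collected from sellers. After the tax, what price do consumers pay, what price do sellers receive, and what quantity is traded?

Inverting to Q(P) form: Qd = 485 − 4P; Qs = 0.5P + 314.
Without the tax, 485 − 4P = 0.5P + 314 gives 4.5P = 171, so P* = $38 and Q* = 333.
With the tax collected from sellers, supply shifts: Qs = 0.5(P − 27) + 314.
New equilibrium: consumers pay $41, sellers receive $14, Q = 321. (Wedge: Pb − Ps = 27.)

Consumers pay $41; sellers receive $14; quantity = 321.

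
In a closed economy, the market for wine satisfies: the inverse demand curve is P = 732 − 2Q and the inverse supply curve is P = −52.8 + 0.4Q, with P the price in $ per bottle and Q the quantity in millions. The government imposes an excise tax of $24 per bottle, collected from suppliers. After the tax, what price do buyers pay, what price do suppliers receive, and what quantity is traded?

Rewrite in direct form: Qd = 366 − 0.5P and Qs = 2.5P + 132.
Without the tax, 366 − 0.5P = 2.5P + 132 gives 3P = 234, so P* = $78 and Q* = 327.
With the tax collected from suppliers, supply shifts: Qs = 2.5(P − 24) + 132.
Solving gives Q = 317 with buyers paying $98 and suppliers receiving $74 (the $24 wedge).
The less price-elastic side of the market bears the larger share of a per-unit tax.

Buyers pay $98; suppliers receive $74; quantity = 317.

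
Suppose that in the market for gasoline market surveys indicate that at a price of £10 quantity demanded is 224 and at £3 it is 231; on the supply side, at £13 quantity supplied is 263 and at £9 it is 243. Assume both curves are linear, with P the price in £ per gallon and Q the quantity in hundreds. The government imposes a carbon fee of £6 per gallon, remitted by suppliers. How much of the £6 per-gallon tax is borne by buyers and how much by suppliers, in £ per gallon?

Demand slope: (231 − 224)/(3 − 10) = -1, so Qd = 234 − P.
Supply slope: (243 − 263)/(9 − 13) = 5, so Qs = 5P + 198.
Before the tax: set 234 − P = 5P + 198 → P* = £6, Q* = 228.
With the tax collected from suppliers, supply shifts: Qs = 5(P − 6) + 198.
Solving gives Q = 223 with buyers paying £11 and suppliers receiving £5 (the £6 wedge).
Burden on buyers: £5; on suppliers: £1. (They sum to £6.)

Buyers bear £5 per gallon; suppliers bear £1 per gallon.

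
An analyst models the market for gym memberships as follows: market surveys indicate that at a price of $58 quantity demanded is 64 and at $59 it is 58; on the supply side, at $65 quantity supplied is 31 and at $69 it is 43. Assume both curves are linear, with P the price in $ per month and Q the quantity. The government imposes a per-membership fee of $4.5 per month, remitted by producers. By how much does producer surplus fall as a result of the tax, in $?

Producer surplus falls by $70.5.

Demand slope: (58 − 64)/(59 − 58) = -6, so Qd = 412 − 6P.
Supply slope: (43 − 31)/(69 − 65) = 3, so Qs = 3P − 164.
Without the tax, 412 − 6P = 3P − 164 gives 9P = 576, so P* = $64 and Q* = 28.
With the tax collected from producers, supply shifts: Qs = 3(P − 4.5) − 164.
New equilibrium: buyers pay $65.5, producers receive $61, Q = 19. (Wedge: Pb − Ps = 4.5.)
ΔPS is the trapezoid between Q = 19 and Q = 28 of height $3: ½ · (28 + 19) · 3 = $70.5.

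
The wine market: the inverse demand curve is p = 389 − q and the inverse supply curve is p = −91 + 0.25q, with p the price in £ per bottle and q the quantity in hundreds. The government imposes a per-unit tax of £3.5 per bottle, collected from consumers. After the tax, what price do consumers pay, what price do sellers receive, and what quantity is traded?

Inverting to q(p) form: qd = 389 − p; qs = 4p + 364.
Before the tax: set 389 − p = 4p + 364 → p* = £5, q* = 384.
With the tax collected from consumers, demand (in seller-price terms) shifts: qd = 389 − (p + 3.5).
Solving gives q = 381.2 with consumers paying £7.8 and sellers receiving £4.3 (the £3.5 wedge).

Consumers pay £7.8; sellers receive £4.3; quantity = 381.2.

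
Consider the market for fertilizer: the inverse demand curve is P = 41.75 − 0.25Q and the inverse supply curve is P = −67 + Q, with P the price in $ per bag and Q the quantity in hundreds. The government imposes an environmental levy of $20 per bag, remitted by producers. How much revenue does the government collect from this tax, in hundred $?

Tax revenue = $1420 hundred.

Inverting to Q(P) form: Qd = 167 − 4P; Qs = P + 67.
Before the tax: set 167 − 4P = P + 67 → P* = $20, Q* = 87.
With the tax collected from producers, supply shifts: Qs = (P − 20) + 67.
Solving gives Q = 71 with consumers paying $24 and producers receiving $4 (the $20 wedge).
Revenue = t · Q = 20 · 71 = $1420.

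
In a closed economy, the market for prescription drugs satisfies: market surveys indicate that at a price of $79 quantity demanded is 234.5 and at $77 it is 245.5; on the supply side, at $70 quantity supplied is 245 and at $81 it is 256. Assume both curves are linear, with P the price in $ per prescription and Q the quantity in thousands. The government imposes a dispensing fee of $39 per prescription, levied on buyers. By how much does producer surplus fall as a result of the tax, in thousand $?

Producer surplus falls by $7738.5 thousand.

Demand slope: (245.5 − 234.5)/(77 − 79) = -5.5, so Qd = 669 − 5.5P.
Supply slope: (256 − 245)/(81 − 70) = 1, so Qs = P + 175.
Without the tax, 669 − 5.5P = P + 175 gives 6.5P = 494, so P* = $76 and Q* = 251.
With the tax collected from buyers, demand (in seller-price terms) shifts: Qd = 669 − 5.5(P + 39).
New equilibrium: buyers pay $82, sellers receive $43, Q = 218. (Wedge: Pb − Ps = 39.)
ΔPS is the trapezoid between Q = 218 and Q = 251 of height $33: ½ · (251 + 218) · 33 = $7738.5.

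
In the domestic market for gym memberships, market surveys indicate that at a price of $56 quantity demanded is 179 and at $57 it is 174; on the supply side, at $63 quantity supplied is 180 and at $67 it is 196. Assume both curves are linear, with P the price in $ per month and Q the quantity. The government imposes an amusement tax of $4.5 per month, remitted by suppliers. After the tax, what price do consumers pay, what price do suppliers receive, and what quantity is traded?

Consumers pay $61; suppliers receive $56.5; quantity = 154.

Demand slope: (174 − 179)/(57 − 56) = -5, so Qd = 459 − 5P.
Supply slope: (196 − 180)/(67 − 63) = 4, so Qs = 4P − 72.
Before the tax: set 459 − 5P = 4P − 72 → P* = $59, Q* = 164.
With the tax collected from suppliers, supply shifts: Qs = 4(P − 4.5) − 72.
Solving gives Q = 154 with consumers paying $61 and suppliers receiving $56.5 (the $4.5 wedge).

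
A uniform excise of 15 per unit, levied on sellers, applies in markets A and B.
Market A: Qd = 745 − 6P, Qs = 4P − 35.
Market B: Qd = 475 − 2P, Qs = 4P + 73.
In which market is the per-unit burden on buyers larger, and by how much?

Market A: pre-tax P* = 78, Q* = 277; post-tax Q = 241; per-unit burden on buyers = 6.
Market B: pre-tax P* = 67, Q* = 341; post-tax Q = 321; per-unit burden on buyers = 10.
Difference: 6 vs 10 → market B is larger by 4.

Market B, by 4.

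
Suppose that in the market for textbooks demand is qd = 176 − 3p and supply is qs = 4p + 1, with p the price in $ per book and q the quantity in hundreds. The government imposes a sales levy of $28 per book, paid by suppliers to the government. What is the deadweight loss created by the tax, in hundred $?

Without the tax, 176 − 3p = 4p + 1 gives 7p = 175, so p* = $25 and q* = 101.
With the tax collected from suppliers, supply shifts: qs = 4(p − 28) + 1.
Solving gives q = 53 with consumers paying $41 and suppliers receiving $13 (the $28 wedge).
Quantity falls by |ΔQ| = |101 − 53| = 48.
DWL = ½ · t · |ΔQ| = ½ · 28 · 48 = $672.

Deadweight loss = $672 hundred.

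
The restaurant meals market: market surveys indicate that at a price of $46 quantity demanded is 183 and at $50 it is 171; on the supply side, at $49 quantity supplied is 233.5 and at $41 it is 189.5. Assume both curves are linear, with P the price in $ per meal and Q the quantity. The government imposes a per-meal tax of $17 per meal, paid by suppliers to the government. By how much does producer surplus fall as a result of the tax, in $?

Producer surplus falls by $1071.

Demand slope: (171 − 183)/(50 − 46) = -3, so Qd = 321 − 3P.
Supply slope: (189.5 − 233.5)/(41 − 49) = 5.5, so Qs = 5.5P − 36.
Before the tax: set 321 − 3P = 5.5P − 36 → P* = $42, Q* = 195.
With the tax collected from suppliers, supply shifts: Qs = 5.5(P − 17) − 36.
Solving gives Q = 162 with consumers paying $53 and suppliers receiving $36 (the $17 wedge).
ΔPS is the trapezoid between Q = 162 and Q = 195 of height $6: ½ · (195 + 162) · 6 = $1071.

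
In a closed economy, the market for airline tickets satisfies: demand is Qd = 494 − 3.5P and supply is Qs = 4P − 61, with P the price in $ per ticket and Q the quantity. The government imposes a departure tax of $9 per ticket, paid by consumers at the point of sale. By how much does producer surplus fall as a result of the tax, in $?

Producer surplus falls by $951.72.

Without the tax, 494 − 3.5P = 4P − 61 gives 7.5P = 555, so P* = $74 and Q* = 235.
With the tax collected from consumers, demand (in seller-price terms) shifts: Qd = 494 − 3.5(P + 9).
Solving gives Q = 218.2 with consumers paying $78.8 and producers receiving $69.8 (the $9 wedge).
ΔPS is the trapezoid between Q = 218.2 and Q = 235 of height $4.2: ½ · (235 + 218.2) · 4.2 = $951.72.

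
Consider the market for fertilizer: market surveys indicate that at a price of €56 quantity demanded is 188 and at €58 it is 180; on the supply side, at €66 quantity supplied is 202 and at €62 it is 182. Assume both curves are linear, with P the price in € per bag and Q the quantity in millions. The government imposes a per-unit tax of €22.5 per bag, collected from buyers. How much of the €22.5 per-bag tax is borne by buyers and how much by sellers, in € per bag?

Buyers bear €12.5 per bag; sellers bear €10 per bag.

Demand slope: (180 − 188)/(58 − 56) = -4, so Qd = 412 − 4P.
Supply slope: (182 − 202)/(62 − 66) = 5, so Qs = 5P − 128.
Without the tax, 412 − 4P = 5P − 128 gives 9P = 540, so P* = €60 and Q* = 172.
With the tax collected from buyers, demand (in seller-price terms) shifts: Qd = 412 − 4(P + 22.5).
Solving gives Q = 122 with buyers paying €72.5 and sellers receiving €50 (the €22.5 wedge).
Burden on buyers: €12.5; on sellers: €10. (They sum to €22.5.)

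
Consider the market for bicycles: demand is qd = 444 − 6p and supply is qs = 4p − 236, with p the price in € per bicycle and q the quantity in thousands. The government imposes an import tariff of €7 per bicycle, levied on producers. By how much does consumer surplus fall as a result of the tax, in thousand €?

Consumer surplus falls by €77.28 thousand.

Before the tax: set 444 − 6p = 4p − 236 → p* = €68, q* = 36.
With the tax collected from producers, supply shifts: qs = 4(p − 7) − 236.
New equilibrium: consumers pay €70.8, producers receive €63.8, q = 19.2. (Wedge: pb − ps = 7.)
ΔCS is the trapezoid between Q = 19.2 and Q = 36 of height €2.8: ½ · (36 + 19.2) · 2.8 = €77.28.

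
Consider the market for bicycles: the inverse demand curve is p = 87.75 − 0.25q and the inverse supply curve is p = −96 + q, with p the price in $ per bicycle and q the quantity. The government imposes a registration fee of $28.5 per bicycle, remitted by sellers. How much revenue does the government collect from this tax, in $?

Tax revenue = $3539.7.

Inverting to q(p) form: qd = 351 − 4p; qs = p + 96.
Before the tax: set 351 − 4p = p + 96 → p* = $51, q* = 147.
With the tax collected from sellers, supply shifts: qs = (p − 28.5) + 96.
New equilibrium: buyers pay $56.7, sellers receive $28.2, q = 124.2. (Wedge: pb − ps = 28.5.)
Revenue = t · Q = 28.5 · 124.2 = $3539.7.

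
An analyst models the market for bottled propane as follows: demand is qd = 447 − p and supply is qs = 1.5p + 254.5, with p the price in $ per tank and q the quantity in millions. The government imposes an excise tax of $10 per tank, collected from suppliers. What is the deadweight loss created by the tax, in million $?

Deadweight loss = $30 million.

Before the tax: set 447 − p = 1.5p + 254.5 → p* = $77, q* = 370.
With the tax collected from suppliers, supply shifts: qs = 1.5(p − 10) + 254.5.
Solving gives q = 364 with buyers paying $83 and suppliers receiving $73 (the $10 wedge).
Quantity falls by |ΔQ| = |370 − 364| = 6.
DWL = ½ · t · |ΔQ| = ½ · 10 · 6 = $30.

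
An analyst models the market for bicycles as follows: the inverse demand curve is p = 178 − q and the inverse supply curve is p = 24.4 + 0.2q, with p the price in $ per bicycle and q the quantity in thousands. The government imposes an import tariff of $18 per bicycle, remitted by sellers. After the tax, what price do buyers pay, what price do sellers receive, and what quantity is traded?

Buyers pay $65; sellers receive $47; quantity = 113.

Rewrite in direct form: qd = 178 − p and qs = 5p − 122.
Without the tax, 178 − p = 5p − 122 gives 6p = 300, so p* = $50 and q* = 128.
With the tax collected from sellers, supply shifts: qs = 5(p − 18) − 122.
New equilibrium: buyers pay $65, sellers receive $47, q = 113. (Wedge: pb − ps = 18.)
The less price-elastic side of the market bears the larger share of a per-unit tax.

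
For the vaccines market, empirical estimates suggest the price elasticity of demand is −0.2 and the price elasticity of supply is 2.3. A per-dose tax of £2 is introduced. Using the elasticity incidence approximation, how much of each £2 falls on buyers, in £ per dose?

Buyers bear ≈ £1.84 per dose.

Incidence ratio: buyers' share ≈ εs / (εs + |εd|) = 2.3 / (2.3 + 0.2) = 0.92.
So buyers bear ≈ 0.92 × £2 = £1.84; producers bear £0.16.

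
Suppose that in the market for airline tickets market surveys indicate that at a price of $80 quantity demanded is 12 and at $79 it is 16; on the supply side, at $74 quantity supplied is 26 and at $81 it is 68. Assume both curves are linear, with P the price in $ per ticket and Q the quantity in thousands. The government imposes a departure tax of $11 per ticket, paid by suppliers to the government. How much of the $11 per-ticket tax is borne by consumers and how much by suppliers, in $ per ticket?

Demand slope: (16 − 12)/(79 − 80) = -4, so Qd = 332 − 4P.
Supply slope: (68 − 26)/(81 − 74) = 6, so Qs = 6P − 418.
Without the tax, 332 − 4P = 6P − 418 gives 10P = 750, so P* = $75 and Q* = 32.
With the tax collected from suppliers, supply shifts: Qs = 6(P − 11) − 418.
New equilibrium: consumers pay $81.6, suppliers receive $70.6, Q = 5.6. (Wedge: Pb − Ps = 11.)
Burden on consumers: $6.6; on suppliers: $4.4. (They sum to $11.)

Consumers bear $6.6 per ticket; suppliers bear $4.4 per ticket.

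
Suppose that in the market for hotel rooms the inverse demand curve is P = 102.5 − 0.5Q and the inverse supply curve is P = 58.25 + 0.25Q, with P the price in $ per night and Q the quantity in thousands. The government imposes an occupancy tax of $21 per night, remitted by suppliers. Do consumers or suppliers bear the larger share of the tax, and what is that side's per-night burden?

Rewrite in direct form: Qd = 205 − 2P and Qs = 4P − 233.
Before the tax: set 205 − 2P = 4P − 233 → P* = $73, Q* = 59.
With the tax collected from suppliers, supply shifts: Qs = 4(P − 21) − 233.
Solving gives Q = 31 with consumers paying $87 and suppliers receiving $66 (the $21 wedge).
Per-night burden: consumers $14, suppliers $7.
Consumers take the larger share because demand is less price-elastic here (demand slope 2 vs supply slope 4).

Consumers bear the larger share: $14 per night.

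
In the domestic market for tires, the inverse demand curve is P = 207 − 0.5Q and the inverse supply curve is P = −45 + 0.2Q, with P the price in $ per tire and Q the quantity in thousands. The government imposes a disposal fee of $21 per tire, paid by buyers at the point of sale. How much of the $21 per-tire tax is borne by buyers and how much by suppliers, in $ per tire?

Inverting to Q(P) form: Qd = 414 − 2P; Qs = 5P + 225.
Without the tax, 414 − 2P = 5P + 225 gives 7P = 189, so P* = $27 and Q* = 360.
With the tax collected from buyers, demand (in seller-price terms) shifts: Qd = 414 − 2(P + 21).
New equilibrium: buyers pay $42, suppliers receive $21, Q = 330. (Wedge: Pb − Ps = 21.)
Burden on buyers: $15; on suppliers: $6. (They sum to $21.)

Buyers bear $15 per tire; suppliers bear $6 per tire.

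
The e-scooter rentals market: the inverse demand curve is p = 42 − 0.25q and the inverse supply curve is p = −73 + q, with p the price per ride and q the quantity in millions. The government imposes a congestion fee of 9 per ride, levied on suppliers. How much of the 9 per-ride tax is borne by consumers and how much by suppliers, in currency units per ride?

Consumers bear 1.8 per ride; suppliers bear 7.2 per ride.

Inverting to q(p) form: qd = 168 − 4p; qs = p + 73.
Before the tax: set 168 − 4p = p + 73 → p* = 19, q* = 92.
With the tax collected from suppliers, supply shifts: qs = (p − 9) + 73.
Solving gives q = 84.8 with consumers paying 20.8 and suppliers receiving 11.8 (the 9 wedge).
Burden on consumers: 1.8; on suppliers: 7.2. (They sum to 9.)
The less price-elastic side of the market bears the larger share of a per-unit tax.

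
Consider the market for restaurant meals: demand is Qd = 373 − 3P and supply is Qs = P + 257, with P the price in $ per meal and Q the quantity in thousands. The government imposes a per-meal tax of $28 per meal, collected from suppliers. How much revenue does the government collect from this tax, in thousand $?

Without the tax, 373 − 3P = P + 257 gives 4P = 116, so P* = $29 and Q* = 286.
With the tax collected from suppliers, supply shifts: Qs = (P − 28) + 257.
Solving gives Q = 265 with consumers paying $36 and suppliers receiving $8 (the $28 wedge).
Revenue = t · Q = 28 · 265 = $7420.

Tax revenue = $7420 thousand.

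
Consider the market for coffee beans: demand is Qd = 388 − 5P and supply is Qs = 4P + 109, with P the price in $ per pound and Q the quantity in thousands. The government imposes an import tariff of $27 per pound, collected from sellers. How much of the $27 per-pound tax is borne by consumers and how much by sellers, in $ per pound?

Consumers bear $12 per pound; sellers bear $15 per pound.

Without the tax, 388 − 5P = 4P + 109 gives 9P = 279, so P* = $31 and Q* = 233.
With the tax collected from sellers, supply shifts: Qs = 4(P − 27) + 109.
New equilibrium: consumers pay $43, sellers receive $16, Q = 173. (Wedge: Pb − Ps = 27.)
Burden on consumers: $12; on sellers: $15. (They sum to $27.)
The less price-elastic side of the market bears the larger share of a per-unit tax.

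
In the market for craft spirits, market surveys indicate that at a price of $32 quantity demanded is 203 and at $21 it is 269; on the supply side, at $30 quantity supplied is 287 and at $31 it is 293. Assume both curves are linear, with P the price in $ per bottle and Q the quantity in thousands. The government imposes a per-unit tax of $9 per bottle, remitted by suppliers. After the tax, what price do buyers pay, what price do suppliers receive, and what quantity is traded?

Demand slope: (269 − 203)/(21 − 32) = -6, so Qd = 395 − 6P.
Supply slope: (293 − 287)/(31 − 30) = 6, so Qs = 6P + 107.
Without the tax, 395 − 6P = 6P + 107 gives 12P = 288, so P* = $24 and Q* = 251.
With the tax collected from suppliers, supply shifts: Qs = 6(P − 9) + 107.
Solving gives Q = 224 with buyers paying $28.5 and suppliers receiving $19.5 (the $9 wedge).

Buyers pay $28.5; suppliers receive $19.5; quantity = 224.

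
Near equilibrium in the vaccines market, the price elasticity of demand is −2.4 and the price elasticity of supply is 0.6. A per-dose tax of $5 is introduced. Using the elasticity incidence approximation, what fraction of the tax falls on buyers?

Incidence ratio: buyers' share ≈ εs / (εs + |εd|) = 0.6 / (0.6 + 2.4) = 0.2.
Supply is the less elastic side, so buyers bear the smaller share.

Buyers' share ≈ 0.2.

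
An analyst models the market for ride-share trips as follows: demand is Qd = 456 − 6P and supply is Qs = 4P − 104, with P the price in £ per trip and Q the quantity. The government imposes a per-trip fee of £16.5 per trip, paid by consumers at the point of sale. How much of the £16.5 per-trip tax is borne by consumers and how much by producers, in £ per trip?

Without the tax, 456 − 6P = 4P − 104 gives 10P = 560, so P* = £56 and Q* = 120.
With the tax collected from consumers, demand (in seller-price terms) shifts: Qd = 456 − 6(P + 16.5).
New equilibrium: consumers pay £62.6, producers receive £46.1, Q = 80.4. (Wedge: Pb − Ps = 16.5.)
Burden on consumers: £6.6; on producers: £9.9. (They sum to £16.5.)
The less price-elastic side of the market bears the larger share of a per-unit tax.

Consumers bear £6.6 per trip; producers bear £9.9 per trip.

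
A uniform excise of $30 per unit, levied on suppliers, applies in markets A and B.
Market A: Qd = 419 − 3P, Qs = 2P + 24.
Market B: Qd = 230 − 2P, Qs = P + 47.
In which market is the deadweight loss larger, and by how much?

Market A: pre-tax P* = $79, Q* = 182; post-tax Q = 146; deadweight loss = $540.
Market B: pre-tax P* = $61, Q* = 108; post-tax Q = 88; deadweight loss = $300.
Difference: $540 vs $300 → market A is larger by $240.

Market A, by $240.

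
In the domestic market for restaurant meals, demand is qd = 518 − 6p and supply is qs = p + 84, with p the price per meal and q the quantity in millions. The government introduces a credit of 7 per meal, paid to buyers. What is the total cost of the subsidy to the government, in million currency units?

Before the subsidy: set 518 − 6p = p + 84 → p* = 62, q* = 146.
With a per-unit subsidy paid to buyers, each effectively pays p − 7, so demand becomes qd = 518 − 6(p − 7).
New equilibrium: buyers pay 61, suppliers receive 68, q = 152. (Wedge: pb − ps = −7.)
Outlay = t · Q = 7 · 152 = 1064.

Government outlay = 1064 million.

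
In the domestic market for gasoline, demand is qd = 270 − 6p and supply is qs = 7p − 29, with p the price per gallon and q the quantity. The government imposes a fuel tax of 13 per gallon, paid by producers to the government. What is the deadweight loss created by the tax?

Deadweight loss = 273.

Before the tax: set 270 − 6p = 7p − 29 → p* = 23, q* = 132.
With the tax collected from producers, supply shifts: qs = 7(p − 13) − 29.
New equilibrium: consumers pay 30, producers receive 17, q = 90. (Wedge: pb − ps = 13.)
Quantity falls by |ΔQ| = |132 − 90| = 42.
DWL = ½ · t · |ΔQ| = ½ · 13 · 42 = 273.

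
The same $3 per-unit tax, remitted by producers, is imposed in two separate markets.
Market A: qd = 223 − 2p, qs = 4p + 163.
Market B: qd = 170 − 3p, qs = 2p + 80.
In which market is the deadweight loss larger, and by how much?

Market A, by $0.6.

Market A: pre-tax p* = $10, q* = 203; post-tax q = 199; deadweight loss = $6.
Market B: pre-tax p* = $18, q* = 116; post-tax q = 112.4; deadweight loss = $5.4.
Difference: $6 vs $5.4 → market A is larger by $0.6.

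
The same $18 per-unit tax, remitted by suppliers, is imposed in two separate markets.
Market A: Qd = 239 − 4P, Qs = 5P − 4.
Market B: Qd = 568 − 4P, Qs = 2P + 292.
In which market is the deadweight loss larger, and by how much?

Market A: pre-tax P* = $27, Q* = 131; post-tax Q = 91; deadweight loss = $360.
Market B: pre-tax P* = $46, Q* = 384; post-tax Q = 360; deadweight loss = $216.
Difference: $360 vs $216 → market A is larger by $144.

Market A, by $144.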